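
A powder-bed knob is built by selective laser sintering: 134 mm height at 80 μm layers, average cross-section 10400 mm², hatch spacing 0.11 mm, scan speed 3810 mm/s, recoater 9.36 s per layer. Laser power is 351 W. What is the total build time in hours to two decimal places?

15.90 hours

Number of layers: 134 / 0.08 → 1675 (rounded up).
Hatch length per layer: 10400 / 0.11 → 94545.5 mm.
Per-layer scan time = 94545.5 / 3810, so 24.8151 s.
Time per layer: 24.8151 + 9.36 → 34.1751 s.
Build time = 1675 × 34.1751 = 57243.2925 s = 15.90 hours.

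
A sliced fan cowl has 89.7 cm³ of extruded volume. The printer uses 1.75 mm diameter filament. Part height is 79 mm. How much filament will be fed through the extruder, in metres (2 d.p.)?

37.29 m

A = π r² = π × 0.875² = 2.4053 mm².
L = 89700 mm³ / 2.4053 mm² = 37292.65 mm, i.e. 37.29 m.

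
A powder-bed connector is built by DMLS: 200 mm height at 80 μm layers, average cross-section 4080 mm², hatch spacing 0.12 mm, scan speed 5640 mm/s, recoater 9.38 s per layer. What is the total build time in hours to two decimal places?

10.70 hours

Layers = ⌈200/0.08⌉ = 2500.
Per-layer scan distance: 4080 / 0.12 → 34000 mm.
Per-layer scan time = 34000 / 5640, so 6.0284 s.
Layer cycle = 6.0284 + 9.38 = 15.4084 s.
Total: 2500 × 15.4084 s = 38521 s → 10.70 hours.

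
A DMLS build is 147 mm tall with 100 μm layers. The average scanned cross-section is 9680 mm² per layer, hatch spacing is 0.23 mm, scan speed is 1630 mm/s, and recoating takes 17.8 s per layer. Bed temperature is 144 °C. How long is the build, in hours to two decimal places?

Layers = ⌈147/0.1⌉ = 1470.
Per-layer scan distance = 9680 / 0.23, so 42087 mm.
Per-layer scan time = 42087 / 1630 = 25.8202 s.
Time per layer = 25.8202 + 17.8 = 43.6202 s.
Build time = 1470 × 43.6202 = 64121.694 s = 17.81 hours.

17.81 hours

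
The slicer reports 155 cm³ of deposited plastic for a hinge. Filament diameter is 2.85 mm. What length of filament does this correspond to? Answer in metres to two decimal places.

24.30 m

A = π r² = π × 1.425² = 6.3794 mm².
Length = 155 cm³ / 6.3794 mm² = 155000 / 6.3794 = 24296.96 mm = 24.30 m.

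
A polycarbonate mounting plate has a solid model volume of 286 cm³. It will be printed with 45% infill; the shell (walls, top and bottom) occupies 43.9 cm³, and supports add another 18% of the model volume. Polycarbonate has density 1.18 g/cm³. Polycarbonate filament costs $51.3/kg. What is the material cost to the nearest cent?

$12.37

Volume inside the shell = 286 − 43.9, so 242.1 cm³.
Infill volume = 0.45 × 242.1 = 108.945 cm³.
Support = 0.18 × 286, so 51.48 cm³.
Total extruded = 43.9 + 108.945 + 51.48 = 204.325 cm³.
Mass = 204.325 × 1.18, so 241.1035 g.
At $51.3/kg: 241.1035/1000 × 51.3 = $12.37.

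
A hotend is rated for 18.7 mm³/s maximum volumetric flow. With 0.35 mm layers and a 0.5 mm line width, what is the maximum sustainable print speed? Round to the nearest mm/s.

107 mm/s

Extrusion cross-section = 0.35 × 0.5, so 0.175 mm².
Max speed = 18.7 / 0.175 = 106.86 ≈ 107 mm/s.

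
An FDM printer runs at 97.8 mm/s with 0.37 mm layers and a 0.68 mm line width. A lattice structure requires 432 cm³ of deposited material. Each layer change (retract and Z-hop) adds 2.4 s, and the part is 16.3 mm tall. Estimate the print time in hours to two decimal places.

Extrusion cross-section = 0.37 × 0.68 = 0.2516 mm².
Total extruded path = 432000/0.2516 = 1717011.1 mm.
Print-move time = 1717011.1 / 97.8, so 17556.4 s.
Layer count = ceil(16.3 / 0.37) = 45.
Layer-change overhead = 45 × 2.4 = 108 s.
Total = 17556.4 + 108 = 17664.4 s = 4.91 hours.

4.91 hours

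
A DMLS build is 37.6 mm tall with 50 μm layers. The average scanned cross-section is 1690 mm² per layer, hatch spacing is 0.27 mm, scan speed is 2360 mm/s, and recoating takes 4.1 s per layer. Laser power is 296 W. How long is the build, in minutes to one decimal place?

84.6 minutes

Number of layers: 37.6 / 0.05 → 752 (rounded up).
Scan path per layer = 1690 / 0.27 = 6259.3 mm.
Laser time per layer = 6259.3 / 2360 = 2.6522 s.
Time per layer: 2.6522 + 4.1 → 6.7522 s.
752 layers × 6.7522 s/layer = 5077.6544 s, i.e. 84.6 minutes.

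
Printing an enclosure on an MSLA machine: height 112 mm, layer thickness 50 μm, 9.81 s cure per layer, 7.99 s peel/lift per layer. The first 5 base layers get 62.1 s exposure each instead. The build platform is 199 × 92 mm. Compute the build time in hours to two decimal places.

Layer count = ceil(112 / 0.05) = 2240.
Burn-in layers: 5 × (62.1 + 7.99) → 350.45 s.
Normal layers = 2235 × (9.81 + 7.99), so 39783 s.
Sum: 350.45 + 39783 = 40133.45 s → 11.15 hours.

11.15 hours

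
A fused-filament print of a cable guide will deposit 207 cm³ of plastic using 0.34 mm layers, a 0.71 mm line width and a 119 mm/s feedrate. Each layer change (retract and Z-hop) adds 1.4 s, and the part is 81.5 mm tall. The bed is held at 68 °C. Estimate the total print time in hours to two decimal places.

Bead cross-section: 0.34 × 0.71 → 0.2414 mm².
Total extruded path = 207000/0.2414 = 857497.9 mm.
Print-move time = 857497.9 / 119 = 7205.9 s.
Layer count = ceil(81.5 / 0.34) = 240.
Layer-change overhead = 240 × 1.4, so 336 s.
Total = 7205.9 + 336 = 7541.9 s = 2.09 hours.

2.09 hours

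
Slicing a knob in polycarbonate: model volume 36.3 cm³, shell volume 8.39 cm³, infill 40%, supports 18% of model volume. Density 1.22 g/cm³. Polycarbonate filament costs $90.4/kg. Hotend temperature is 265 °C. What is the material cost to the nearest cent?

Interior volume: 36.3 − 8.39 → 27.91 cm³.
Infill deposited = 0.40 × 27.91 = 11.164 cm³.
Support = 0.18 × 36.3 = 6.534 cm³.
Deposited volume: 8.39 + 11.164 + 6.534 → 26.088 cm³.
Mass: 26.088 × 1.22 → 31.82736 g.
At $90.4/kg: 31.82736/1000 × 90.4 = $2.88.

$2.88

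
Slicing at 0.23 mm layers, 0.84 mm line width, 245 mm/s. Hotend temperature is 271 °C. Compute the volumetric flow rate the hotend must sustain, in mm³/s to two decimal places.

47.33

Extrusion cross-section = 0.23 × 0.84 = 0.1932 mm².
Volumetric flow = 245 × 0.1932 = 47.33 mm³/s.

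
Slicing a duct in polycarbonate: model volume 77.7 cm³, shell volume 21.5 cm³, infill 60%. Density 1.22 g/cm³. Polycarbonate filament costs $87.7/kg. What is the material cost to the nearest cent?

Infill region = 77.7 − 21.5, so 56.2 cm³.
Deposited infill = 0.60 × 56.2, so 33.72 cm³.
Total extruded = 21.5 + 33.72 = 55.22 cm³.
Mass = 55.22 × 1.22 = 67.3684 g.
Cost = 67.3684 g / 1000 × $87.7/kg = $5.91.

$5.91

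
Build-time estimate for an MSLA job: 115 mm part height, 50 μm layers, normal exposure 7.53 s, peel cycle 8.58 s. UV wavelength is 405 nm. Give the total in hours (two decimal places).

Layer count = ceil(115 / 0.05) = 2300.
Per-layer time: 7.53 + 8.58 → 16.11 s.
Build time: 2300 × 16.11 s = 37053 s, i.e. 10.29 hours.

10.29 hours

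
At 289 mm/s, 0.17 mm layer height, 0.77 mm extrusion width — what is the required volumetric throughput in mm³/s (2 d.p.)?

37.83

Extrusion cross-section: 0.17 × 0.77 → 0.1309 mm².
Q = v·A = 289 × 0.1309 = 37.83 mm³/s.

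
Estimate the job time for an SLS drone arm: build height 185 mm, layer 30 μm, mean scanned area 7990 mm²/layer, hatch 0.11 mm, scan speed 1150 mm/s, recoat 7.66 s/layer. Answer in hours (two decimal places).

121.32 hours

Layers = ⌈185/0.03⌉ = 6167.
Scan path per layer: 7990 / 0.11 → 72636.4 mm.
Laser time per layer: 72636.4 / 1150 → 63.1621 s.
Time per layer = 63.1621 + 7.66 = 70.8221 s.
Total: 6167 × 70.8221 s = 436759.8907 s → 121.32 hours.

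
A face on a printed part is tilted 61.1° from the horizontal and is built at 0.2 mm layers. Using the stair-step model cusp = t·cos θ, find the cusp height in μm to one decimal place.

Cusp = layer height × cos(61.1°) = 0.2 × 0.4833 = 0.09666 mm = 96.7 μm.

96.7 μm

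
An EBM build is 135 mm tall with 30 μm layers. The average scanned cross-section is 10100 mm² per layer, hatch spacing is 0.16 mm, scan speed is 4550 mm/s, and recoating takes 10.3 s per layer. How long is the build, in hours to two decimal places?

Number of layers: 135 / 0.03 → 4500 (rounded up).
Hatch length per layer = 10100 / 0.16, so 63125 mm.
Per-layer scan time = 63125 / 4550, so 13.8736 s.
Time per layer = 13.8736 + 10.3, so 24.1736 s.
4500 layers × 24.1736 s/layer = 108781.2 s, i.e. 30.22 hours.

30.22 hours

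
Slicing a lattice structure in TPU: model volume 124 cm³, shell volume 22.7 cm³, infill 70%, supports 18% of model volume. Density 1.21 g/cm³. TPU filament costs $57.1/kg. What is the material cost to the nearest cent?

Interior volume = 124 − 22.7, so 101.3 cm³.
Infill deposited = 0.70 × 101.3 = 70.91 cm³.
Support = 0.18 × 124 = 22.32 cm³.
Total extruded = 22.7 + 70.91 + 22.32, so 115.93 cm³.
Mass = 115.93 × 1.21, so 140.2753 g.
Cost = 140.2753 g / 1000 × $57.1/kg = $8.01.

$8.01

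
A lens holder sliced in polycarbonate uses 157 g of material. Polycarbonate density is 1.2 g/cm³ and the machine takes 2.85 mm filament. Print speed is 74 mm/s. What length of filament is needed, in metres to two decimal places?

Volume = 157 g / 1.2 g·cm⁻³ = 130.8333 cm³ = 130833.3 mm³.
Cross-section of 2.85 mm filament: π·(2.85/2)² = 6.3794 mm².
Length = 130833.3 / 6.3794 = 20508.72 mm = 20.51 m.

20.51 m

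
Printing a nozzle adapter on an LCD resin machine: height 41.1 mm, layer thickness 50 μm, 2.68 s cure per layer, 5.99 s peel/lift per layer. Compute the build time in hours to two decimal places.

Layers = ⌈41.1/0.05⌉ = 822.
Each layer takes: 2.68 + 5.99 → 8.67 s.
Build time: 822 × 8.67 s = 7126.74 s, i.e. 1.98 hours.

1.98 hours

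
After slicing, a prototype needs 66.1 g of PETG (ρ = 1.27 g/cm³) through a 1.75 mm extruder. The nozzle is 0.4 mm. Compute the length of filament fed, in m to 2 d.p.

21.64 m

Extruded volume: 66.1/1.27 = 52.0472 cm³ (52047.2 mm³).
Cross-section of 1.75 mm filament: π·(1.75/2)² = 2.4053 mm².
L = V/A = 52047.2/2.4053 = 21638.55 mm → 21.64 m.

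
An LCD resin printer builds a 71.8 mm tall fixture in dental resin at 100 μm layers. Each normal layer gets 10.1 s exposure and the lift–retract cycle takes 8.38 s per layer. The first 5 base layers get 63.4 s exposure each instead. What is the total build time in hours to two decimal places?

Number of layers: 71.8 / 0.1 → 718 (rounded up).
Burn-in layers = 5 × (63.4 + 8.38) = 358.9 s.
Regular layers: 713 × (10.1 + 8.38) → 13176.24 s.
Total = 358.9 + 13176.24 = 13535.14 s = 3.76 hours.

3.76 hours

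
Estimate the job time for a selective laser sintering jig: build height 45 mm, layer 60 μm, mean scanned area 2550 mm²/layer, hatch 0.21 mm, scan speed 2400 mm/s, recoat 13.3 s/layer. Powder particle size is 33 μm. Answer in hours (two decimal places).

3.82 hours

Layer count = ceil(45 / 0.06) = 750.
Per-layer scan distance: 2550 / 0.21 → 12142.9 mm.
Per-layer scan time = 12142.9 / 2400, so 5.0595 s.
Per-layer time = 5.0595 + 13.3 = 18.3595 s.
750 layers × 18.3595 s/layer = 13769.625 s, i.e. 3.82 hours.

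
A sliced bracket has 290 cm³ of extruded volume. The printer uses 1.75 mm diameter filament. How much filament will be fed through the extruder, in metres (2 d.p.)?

Cross-section of 1.75 mm filament: π·(1.75/2)² = 2.4053 mm².
Length = 290 cm³ / 2.4053 mm² = 290000 / 2.4053 = 120567.08 mm = 120.57 m.

120.57 m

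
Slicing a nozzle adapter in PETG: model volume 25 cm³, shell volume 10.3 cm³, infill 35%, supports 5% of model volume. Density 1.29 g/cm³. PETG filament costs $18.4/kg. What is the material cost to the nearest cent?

$0.40

Volume inside the shell: 25 − 10.3 → 14.7 cm³.
Deposited infill = 0.35 × 14.7, so 5.145 cm³.
Support = 0.05 × 25, so 1.25 cm³.
Total extruded = 10.3 + 5.145 + 1.25, so 16.695 cm³.
Mass: 16.695 × 1.29 → 21.53655 g.
Cost = 21.53655 g / 1000 × $18.4/kg = $0.40.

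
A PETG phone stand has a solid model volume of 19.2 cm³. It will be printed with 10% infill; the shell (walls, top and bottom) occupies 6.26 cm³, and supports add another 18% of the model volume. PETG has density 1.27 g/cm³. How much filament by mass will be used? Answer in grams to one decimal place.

Interior volume = 19.2 − 6.26 = 12.94 cm³.
Infill deposited = 0.10 × 12.94 = 1.294 cm³.
Support: 0.18 × 19.2 → 3.456 cm³.
Deposited volume = 6.26 + 1.294 + 3.456 = 11.01 cm³.
Mass: 11.01 × 1.27 → 13.9827 g.

14.0 g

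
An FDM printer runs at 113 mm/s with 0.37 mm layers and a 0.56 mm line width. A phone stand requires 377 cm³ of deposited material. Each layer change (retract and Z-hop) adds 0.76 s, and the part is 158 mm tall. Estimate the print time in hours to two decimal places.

4.56 hours

Extrusion cross-section = 0.37 × 0.56, so 0.2072 mm².
Toolpath length = 377 cm³ / 0.2072 mm² = 377000 / 0.2072 = 1819498.1 mm.
Print-move time = 1819498.1 / 113 = 16101.8 s.
Number of layers: 158 / 0.37 → 428 (rounded up).
Non-print overhead: 428 × 0.76 → 325.28 s.
Altogether 16101.8 + 325.28 = 16427.08 s, i.e. 4.56 hours.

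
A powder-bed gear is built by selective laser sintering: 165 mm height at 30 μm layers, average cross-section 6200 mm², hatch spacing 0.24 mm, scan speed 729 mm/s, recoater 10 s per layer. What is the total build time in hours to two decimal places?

Layers = ⌈165/0.03⌉ = 5500.
Per-layer scan distance = 6200 / 0.24, so 25833.3 mm.
Laser time per layer: 25833.3 / 729 → 35.4366 s.
Layer cycle = 35.4366 + 10 = 45.4366 s.
Total: 5500 × 45.4366 s = 249901.3 s → 69.42 hours.

69.42 hours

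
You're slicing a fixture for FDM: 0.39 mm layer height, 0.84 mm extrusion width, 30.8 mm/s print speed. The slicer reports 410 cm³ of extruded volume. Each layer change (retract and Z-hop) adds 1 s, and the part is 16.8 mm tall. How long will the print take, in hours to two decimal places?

11.30 hours

Bead cross-section: 0.39 × 0.84 → 0.3276 mm².
Toolpath length = 410 cm³ / 0.3276 mm² = 410000 / 0.3276 = 1251526.3 mm.
Extrusion time: 1251526.3 / 30.8 → 40634 s.
Layer count = ceil(16.8 / 0.39) = 44.
Z-hop total: 44 × 1 → 44 s.
Total = 40634 + 44 = 40678 s = 11.30 hours.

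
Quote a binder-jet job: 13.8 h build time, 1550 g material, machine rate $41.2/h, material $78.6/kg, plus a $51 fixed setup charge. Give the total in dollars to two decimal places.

$741.39

Machine-time cost = 41.2 × 13.8 = $568.56.
Feedstock cost = 78.6 × 1550/1000, so $121.83.
Total = 568.56 + 121.83 + 51 = $741.39.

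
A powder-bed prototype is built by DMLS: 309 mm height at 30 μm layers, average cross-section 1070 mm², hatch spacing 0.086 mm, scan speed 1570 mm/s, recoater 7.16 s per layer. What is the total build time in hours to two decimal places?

Layer count = ceil(309 / 0.03) = 10300.
Scan path per layer = 1070 / 0.086, so 12441.9 mm.
Scan time per layer: 12441.9 / 1570 → 7.9248 s.
Layer cycle: 7.9248 + 7.16 → 15.0848 s.
Total: 10300 × 15.0848 s = 155373.44 s → 43.16 hours.

43.16 hours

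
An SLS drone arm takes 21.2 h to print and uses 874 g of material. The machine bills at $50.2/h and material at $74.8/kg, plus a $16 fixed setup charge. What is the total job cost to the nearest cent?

$1145.62

Time charge = 50.2 × 21.2, so $1064.24.
Material cost = 74.8 × 874/1000, so $65.3752.
Adding setup: 1064.24 + 65.3752 + 16 → 1145.6152 ≈ $1145.62.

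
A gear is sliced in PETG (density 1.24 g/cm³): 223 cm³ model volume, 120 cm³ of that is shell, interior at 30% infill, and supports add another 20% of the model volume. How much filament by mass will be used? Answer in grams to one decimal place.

Infill region = 223 − 120 = 103 cm³.
Infill volume: 0.30 × 103 → 30.9 cm³.
Support = 0.20 × 223, so 44.6 cm³.
Total printed volume = 120 + 30.9 + 44.6 = 195.5 cm³.
Mass: 195.5 × 1.24 → 242.42 g.

242.4 g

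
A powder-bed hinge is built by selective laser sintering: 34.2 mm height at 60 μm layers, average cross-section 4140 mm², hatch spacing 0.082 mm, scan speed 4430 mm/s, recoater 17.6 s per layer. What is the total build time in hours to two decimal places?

4.59 hours

Layers = ⌈34.2/0.06⌉ = 570.
Per-layer scan distance = 4140 / 0.082 = 50487.8 mm.
Per-layer scan time = 50487.8 / 4430, so 11.3968 s.
Layer cycle = 11.3968 + 17.6 = 28.9968 s.
Total: 570 × 28.9968 s = 16528.176 s → 4.59 hours.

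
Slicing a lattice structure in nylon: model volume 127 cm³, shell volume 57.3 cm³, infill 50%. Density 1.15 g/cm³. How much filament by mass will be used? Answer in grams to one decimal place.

Interior volume = 127 − 57.3 = 69.7 cm³.
Deposited infill = 0.50 × 69.7, so 34.85 cm³.
Total extruded: 57.3 + 34.85 → 92.15 cm³.
Mass = 92.15 × 1.15, so 105.9725 g.

106.0 g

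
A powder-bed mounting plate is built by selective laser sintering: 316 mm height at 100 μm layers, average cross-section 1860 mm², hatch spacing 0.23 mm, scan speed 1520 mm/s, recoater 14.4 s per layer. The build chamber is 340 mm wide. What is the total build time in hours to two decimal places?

Layer count = ceil(316 / 0.1) = 3160.
Per-layer scan distance: 1860 / 0.23 → 8087 mm.
Per-layer scan time = 8087 / 1520 = 5.3204 s.
Per-layer time: 5.3204 + 14.4 → 19.7204 s.
Total: 3160 × 19.7204 s = 62316.464 s → 17.31 hours.

17.31 hours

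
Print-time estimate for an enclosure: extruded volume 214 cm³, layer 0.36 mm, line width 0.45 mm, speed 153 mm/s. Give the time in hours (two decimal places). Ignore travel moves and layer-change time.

Line area = 0.36 × 0.45, so 0.162 mm².
Path length: 214000 mm³ / 0.162 mm² → 1320987.7 mm.
Time extruding = 1320987.7 / 153 = 8633.9 s.
That's 8633.9 s → 2.40 hours.

2.40 hours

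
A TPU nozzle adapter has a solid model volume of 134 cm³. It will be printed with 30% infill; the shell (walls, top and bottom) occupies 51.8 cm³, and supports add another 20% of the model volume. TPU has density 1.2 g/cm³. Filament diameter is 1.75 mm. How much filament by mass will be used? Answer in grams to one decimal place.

123.9 g

Volume inside the shell = 134 − 51.8, so 82.2 cm³.
Deposited infill: 0.30 × 82.2 → 24.66 cm³.
Support = 0.20 × 134, so 26.8 cm³.
Deposited volume: 51.8 + 24.66 + 26.8 → 103.26 cm³.
Mass = 103.26 × 1.2 = 123.912 g.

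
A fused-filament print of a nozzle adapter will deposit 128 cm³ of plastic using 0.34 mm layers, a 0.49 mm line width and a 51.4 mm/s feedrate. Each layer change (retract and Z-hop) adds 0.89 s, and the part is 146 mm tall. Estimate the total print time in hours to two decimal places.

Line area = 0.34 × 0.49, so 0.1666 mm².
Toolpath length = 128 cm³ / 0.1666 mm² = 128000 / 0.1666 = 768307.3 mm.
Time extruding = 768307.3 / 51.4 = 14947.6 s.
Number of layers: 146 / 0.34 → 430 (rounded up).
Layer-change overhead = 430 × 0.89, so 382.7 s.
Total = 14947.6 + 382.7 = 15330.3 s = 4.26 hours.

4.26 hours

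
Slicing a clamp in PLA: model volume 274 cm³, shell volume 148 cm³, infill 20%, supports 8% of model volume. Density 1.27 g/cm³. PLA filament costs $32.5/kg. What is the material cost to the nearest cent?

$8.05

Interior volume = 274 − 148 = 126 cm³.
Infill deposited = 0.20 × 126, so 25.2 cm³.
Support = 0.08 × 274, so 21.92 cm³.
Total extruded = 148 + 25.2 + 21.92, so 195.12 cm³.
Mass: 195.12 × 1.27 → 247.8024 g.
Cost = 247.8024 g / 1000 × $32.5/kg = $8.05.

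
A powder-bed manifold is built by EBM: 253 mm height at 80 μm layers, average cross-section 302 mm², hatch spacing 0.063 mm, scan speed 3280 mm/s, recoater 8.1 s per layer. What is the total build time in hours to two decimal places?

8.40 hours

Number of layers: 253 / 0.08 → 3163 (rounded up).
Scan path per layer = 302 / 0.063 = 4793.7 mm.
Per-layer scan time = 4793.7 / 3280 = 1.4615 s.
Per-layer time = 1.4615 + 8.1, so 9.5615 s.
Build time = 3163 × 9.5615 = 30243.0245 s = 8.40 hours.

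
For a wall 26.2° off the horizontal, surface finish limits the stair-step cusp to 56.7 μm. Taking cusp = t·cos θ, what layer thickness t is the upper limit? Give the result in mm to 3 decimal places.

cos(26.2°) = 0.8973; t_max = 0.0567/0.8973 = 0.063 mm.

0.063 mm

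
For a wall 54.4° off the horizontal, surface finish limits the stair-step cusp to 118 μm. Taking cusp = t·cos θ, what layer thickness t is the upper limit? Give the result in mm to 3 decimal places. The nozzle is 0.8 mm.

Layer height = cusp / cos(54.4°) = 0.118 / 0.5821 = 0.203 mm.

0.203 mm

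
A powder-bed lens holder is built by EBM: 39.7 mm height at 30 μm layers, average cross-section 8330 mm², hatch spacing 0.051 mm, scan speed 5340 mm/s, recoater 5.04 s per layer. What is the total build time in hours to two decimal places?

13.10 hours

Layers = ⌈39.7/0.03⌉ = 1324.
Hatch length per layer = 8330 / 0.051, so 163333.3 mm.
Beam time per layer = 163333.3 / 5340 = 30.5868 s.
Per-layer time: 30.5868 + 5.04 → 35.6268 s.
Total: 1324 × 35.6268 s = 47169.8832 s → 13.10 hours.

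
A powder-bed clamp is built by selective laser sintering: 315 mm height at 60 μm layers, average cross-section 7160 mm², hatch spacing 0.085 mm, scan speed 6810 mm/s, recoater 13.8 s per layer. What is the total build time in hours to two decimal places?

Layer count = ceil(315 / 0.06) = 5250.
Hatch length per layer: 7160 / 0.085 → 84235.3 mm.
Per-layer scan time = 84235.3 / 6810, so 12.3694 s.
Time per layer: 12.3694 + 13.8 → 26.1694 s.
5250 layers × 26.1694 s/layer = 137389.35 s, i.e. 38.16 hours.

38.16 hours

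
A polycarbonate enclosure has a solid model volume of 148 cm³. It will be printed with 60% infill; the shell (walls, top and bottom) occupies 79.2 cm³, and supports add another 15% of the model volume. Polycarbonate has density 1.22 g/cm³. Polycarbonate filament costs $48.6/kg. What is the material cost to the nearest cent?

$8.46

Infill region = 148 − 79.2, so 68.8 cm³.
Infill deposited = 0.60 × 68.8, so 41.28 cm³.
Support: 0.15 × 148 → 22.2 cm³.
Total extruded: 79.2 + 41.28 + 22.2 → 142.68 cm³.
Mass: 142.68 × 1.22 → 174.0696 g.
Cost = 174.0696 g / 1000 × $48.6/kg = $8.46.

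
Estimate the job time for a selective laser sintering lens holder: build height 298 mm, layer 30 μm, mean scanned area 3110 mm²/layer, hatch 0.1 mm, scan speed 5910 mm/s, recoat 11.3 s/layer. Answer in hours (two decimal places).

45.70 hours

Number of layers: 298 / 0.03 → 9934 (rounded up).
Hatch length per layer = 3110 / 0.1 = 31100 mm.
Per-layer scan time = 31100 / 5910, so 5.2623 s.
Per-layer time = 5.2623 + 11.3 = 16.5623 s.
Build time = 9934 × 16.5623 = 164529.8882 s = 45.70 hours.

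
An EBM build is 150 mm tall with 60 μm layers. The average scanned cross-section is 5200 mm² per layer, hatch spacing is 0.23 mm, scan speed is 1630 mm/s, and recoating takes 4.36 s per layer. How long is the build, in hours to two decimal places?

Layers = ⌈150/0.06⌉ = 2500.
Per-layer scan distance = 5200 / 0.23, so 22608.7 mm.
Per-layer scan time = 22608.7 / 1630 = 13.8704 s.
Time per layer = 13.8704 + 4.36 = 18.2304 s.
Build time = 2500 × 18.2304 = 45576 s = 12.66 hours.

12.66 hours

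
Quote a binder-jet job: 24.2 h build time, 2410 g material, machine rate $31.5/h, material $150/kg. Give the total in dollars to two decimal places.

$1123.80

Time charge: 31.5 × 24.2 → $762.30.
Feedstock cost: 150 × 2410/1000 → $361.50.
Total = 762.30 + 361.50 = $1123.80.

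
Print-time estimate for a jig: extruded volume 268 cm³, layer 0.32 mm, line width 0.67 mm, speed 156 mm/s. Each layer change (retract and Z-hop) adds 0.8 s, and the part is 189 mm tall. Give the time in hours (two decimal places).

Line area = 0.32 × 0.67 = 0.2144 mm².
Path length: 268000 mm³ / 0.2144 mm² → 1250000 mm.
Print-move time = 1250000 / 156, so 8012.8 s.
Layer count = ceil(189 / 0.32) = 591.
Z-hop total = 591 × 0.8 = 472.8 s.
Total = 8012.8 + 472.8 = 8485.6 s = 2.36 hours.

2.36 hours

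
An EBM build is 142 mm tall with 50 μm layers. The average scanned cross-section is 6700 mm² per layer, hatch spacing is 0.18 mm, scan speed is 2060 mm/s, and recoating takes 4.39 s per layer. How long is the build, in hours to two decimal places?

Number of layers: 142 / 0.05 → 2840 (rounded up).
Hatch length per layer = 6700 / 0.18, so 37222.2 mm.
Per-layer scan time = 37222.2 / 2060 = 18.069 s.
Time per layer: 18.069 + 4.39 → 22.459 s.
Total: 2840 × 22.459 s = 63783.56 s → 17.72 hours.

17.72 hours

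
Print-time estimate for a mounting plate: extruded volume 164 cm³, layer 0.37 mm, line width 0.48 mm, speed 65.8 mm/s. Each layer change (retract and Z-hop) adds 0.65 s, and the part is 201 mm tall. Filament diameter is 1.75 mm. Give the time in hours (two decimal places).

4.00 hours

Extrusion cross-section: 0.37 × 0.48 → 0.1776 mm².
Toolpath length = 164 cm³ / 0.1776 mm² = 164000 / 0.1776 = 923423.4 mm.
Extrusion time: 923423.4 / 65.8 → 14033.8 s.
Number of layers: 201 / 0.37 → 544 (rounded up).
Z-hop total = 544 × 0.65 = 353.6 s.
Total = 14033.8 + 353.6 = 14387.4 s = 4.00 hours.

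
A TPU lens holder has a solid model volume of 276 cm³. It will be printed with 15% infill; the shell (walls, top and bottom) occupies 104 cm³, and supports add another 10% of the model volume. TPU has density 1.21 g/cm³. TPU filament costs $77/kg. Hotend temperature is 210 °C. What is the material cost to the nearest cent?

Infill region: 276 − 104 → 172 cm³.
Deposited infill = 0.15 × 172 = 25.8 cm³.
Support = 0.10 × 276, so 27.6 cm³.
Deposited volume = 104 + 25.8 + 27.6, so 157.4 cm³.
Mass = 157.4 × 1.21 = 190.454 g.
Cost = 190.454 g / 1000 × $77/kg = $14.66.

$14.66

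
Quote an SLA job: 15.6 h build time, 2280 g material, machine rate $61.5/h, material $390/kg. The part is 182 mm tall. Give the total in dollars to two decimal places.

$1848.60

Time charge = 61.5 × 15.6, so $959.40.
Material cost: 390 × 2280/1000 → $889.20.
Job cost: 959.40 + 889.20 = $1848.60.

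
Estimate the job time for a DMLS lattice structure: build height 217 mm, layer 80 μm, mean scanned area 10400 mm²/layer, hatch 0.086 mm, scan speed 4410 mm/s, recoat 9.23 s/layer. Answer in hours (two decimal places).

27.62 hours

Layers = ⌈217/0.08⌉ = 2713.
Scan path per layer = 10400 / 0.086 = 120930.2 mm.
Scan time per layer = 120930.2 / 4410, so 27.4218 s.
Per-layer time: 27.4218 + 9.23 → 36.6518 s.
Build time = 2713 × 36.6518 = 99436.3334 s = 27.62 hours.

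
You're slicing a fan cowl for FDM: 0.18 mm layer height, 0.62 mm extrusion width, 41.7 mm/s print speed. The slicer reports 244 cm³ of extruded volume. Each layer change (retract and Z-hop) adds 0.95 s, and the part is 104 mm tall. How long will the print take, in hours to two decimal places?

14.72 hours

Line area = 0.18 × 0.62 = 0.1116 mm².
Toolpath length = 244 cm³ / 0.1116 mm² = 244000 / 0.1116 = 2186379.9 mm.
Extrusion time = 2186379.9 / 41.7 = 52431.2 s.
Number of layers: 104 / 0.18 → 578 (rounded up).
Z-hop total = 578 × 0.95 = 549.1 s.
Total = 52431.2 + 549.1 = 52980.3 s = 14.72 hours.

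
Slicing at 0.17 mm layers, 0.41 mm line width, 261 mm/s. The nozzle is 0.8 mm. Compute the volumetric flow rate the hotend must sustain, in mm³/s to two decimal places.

A = 0.17 × 0.41, so 0.0697 mm².
Q = v·A = 261 × 0.0697 = 18.19 mm³/s.

18.19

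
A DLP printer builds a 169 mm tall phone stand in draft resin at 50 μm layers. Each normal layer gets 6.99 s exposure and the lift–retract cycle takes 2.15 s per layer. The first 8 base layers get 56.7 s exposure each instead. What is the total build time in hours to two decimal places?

8.69 hours

Number of layers: 169 / 0.05 → 3380 (rounded up).
Bottom layers = 8 × (56.7 + 2.15), so 470.8 s.
Remaining layers = 3372 × (6.99 + 2.15) = 30820.08 s.
Sum: 470.8 + 30820.08 = 31290.88 s → 8.69 hours.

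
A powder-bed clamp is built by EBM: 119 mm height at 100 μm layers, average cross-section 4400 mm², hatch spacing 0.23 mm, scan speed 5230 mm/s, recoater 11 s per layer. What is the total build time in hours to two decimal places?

Number of layers: 119 / 0.1 → 1190 (rounded up).
Scan path per layer = 4400 / 0.23, so 19130.4 mm.
Per-layer scan time = 19130.4 / 5230 = 3.6578 s.
Time per layer = 3.6578 + 11, so 14.6578 s.
1190 layers × 14.6578 s/layer = 17442.782 s, i.e. 4.85 hours.

4.85 hours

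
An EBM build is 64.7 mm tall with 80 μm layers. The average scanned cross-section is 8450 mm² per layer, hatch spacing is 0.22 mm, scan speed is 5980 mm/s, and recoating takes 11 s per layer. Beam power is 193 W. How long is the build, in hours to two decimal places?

Layers = ⌈64.7/0.08⌉ = 809.
Scan path per layer = 8450 / 0.22 = 38409.1 mm.
Scan time per layer = 38409.1 / 5980 = 6.4229 s.
Time per layer: 6.4229 + 11 → 17.4229 s.
809 layers × 17.4229 s/layer = 14095.1261 s, i.e. 3.92 hours.

3.92 hours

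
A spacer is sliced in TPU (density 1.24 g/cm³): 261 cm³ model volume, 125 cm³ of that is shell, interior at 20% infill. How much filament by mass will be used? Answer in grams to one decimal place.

188.7 g

Interior volume = 261 − 125, so 136 cm³.
Infill deposited = 0.20 × 136, so 27.2 cm³.
Deposited volume: 125 + 27.2 → 152.2 cm³.
Mass: 152.2 × 1.24 → 188.728 g.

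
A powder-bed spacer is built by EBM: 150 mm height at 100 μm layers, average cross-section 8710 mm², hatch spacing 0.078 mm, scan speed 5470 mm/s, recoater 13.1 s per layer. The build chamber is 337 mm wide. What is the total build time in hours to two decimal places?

13.96 hours

Layer count = ceil(150 / 0.1) = 1500.
Scan path per layer: 8710 / 0.078 → 111666.7 mm.
Beam time per layer: 111666.7 / 5470 → 20.4144 s.
Time per layer = 20.4144 + 13.1 = 33.5144 s.
1500 layers × 33.5144 s/layer = 50271.6 s, i.e. 13.96 hours.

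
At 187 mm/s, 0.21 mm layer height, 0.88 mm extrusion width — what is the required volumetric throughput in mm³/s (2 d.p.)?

34.56

A: 0.21 × 0.88 → 0.1848 mm².
Q = v·A = 187 × 0.1848 = 34.56 mm³/s.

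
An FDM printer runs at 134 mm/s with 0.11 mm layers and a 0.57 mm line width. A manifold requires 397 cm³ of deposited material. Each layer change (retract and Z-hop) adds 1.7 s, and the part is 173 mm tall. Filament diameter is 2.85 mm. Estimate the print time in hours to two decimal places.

13.87 hours

Extrusion cross-section = 0.11 × 0.57 = 0.0627 mm².
Toolpath length = 397 cm³ / 0.0627 mm² = 397000 / 0.0627 = 6331738.4 mm.
Print-move time = 6331738.4 / 134, so 47251.8 s.
Number of layers: 173 / 0.11 → 1573 (rounded up).
Non-print overhead: 1573 × 1.7 → 2674.1 s.
Total = 47251.8 + 2674.1 = 49925.9 s = 13.87 hours.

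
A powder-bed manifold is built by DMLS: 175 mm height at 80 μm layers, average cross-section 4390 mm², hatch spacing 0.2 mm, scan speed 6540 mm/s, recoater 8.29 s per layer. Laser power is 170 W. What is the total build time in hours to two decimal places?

Layer count = ceil(175 / 0.08) = 2188.
Per-layer scan distance = 4390 / 0.2, so 21950 mm.
Laser time per layer = 21950 / 6540, so 3.3563 s.
Time per layer = 3.3563 + 8.29 = 11.6463 s.
Build time = 2188 × 11.6463 = 25482.1044 s = 7.08 hours.

7.08 hours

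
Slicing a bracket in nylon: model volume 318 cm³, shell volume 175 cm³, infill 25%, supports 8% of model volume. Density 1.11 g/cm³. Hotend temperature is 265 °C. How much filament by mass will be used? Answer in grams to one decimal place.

Infill region: 318 − 175 → 143 cm³.
Infill volume = 0.25 × 143 = 35.75 cm³.
Support = 0.08 × 318, so 25.44 cm³.
Deposited volume = 175 + 35.75 + 25.44, so 236.19 cm³.
Mass = 236.19 × 1.11 = 262.1709 g.

262.2 g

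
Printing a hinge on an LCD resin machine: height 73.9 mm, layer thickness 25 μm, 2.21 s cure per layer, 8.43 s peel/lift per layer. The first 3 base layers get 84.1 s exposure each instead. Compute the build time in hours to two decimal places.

8.80 hours

Layer count = ceil(73.9 / 0.025) = 2956.
Burn-in layers: 3 × (84.1 + 8.43) → 277.59 s.
Normal layers = 2953 × (2.21 + 8.43) = 31419.92 s.
Sum: 277.59 + 31419.92 = 31697.51 s → 8.80 hours.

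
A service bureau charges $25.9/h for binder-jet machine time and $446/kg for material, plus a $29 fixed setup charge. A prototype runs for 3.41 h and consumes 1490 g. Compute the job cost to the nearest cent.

Machine-time cost = 25.9 × 3.41 = $88.319.
Material cost = 446 × 1490/1000 = $664.54.
Total = 88.319 + 664.54 + 29 = 781.859 ≈ $781.86.

$781.86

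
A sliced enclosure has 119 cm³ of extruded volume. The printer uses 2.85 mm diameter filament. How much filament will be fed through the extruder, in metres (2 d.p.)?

18.65 m

Cross-section of 2.85 mm filament: π·(2.85/2)² = 6.3794 mm².
L = 119000 mm³ / 6.3794 mm² = 18653.79 mm, i.e. 18.65 m.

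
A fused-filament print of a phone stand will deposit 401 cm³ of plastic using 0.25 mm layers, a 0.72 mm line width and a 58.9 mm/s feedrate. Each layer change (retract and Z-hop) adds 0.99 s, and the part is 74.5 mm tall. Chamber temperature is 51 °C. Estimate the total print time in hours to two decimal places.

10.59 hours

Bead cross-section = 0.25 × 0.72 = 0.18 mm².
Total extruded path = 401000/0.18 = 2227777.8 mm.
Extrusion time: 2227777.8 / 58.9 → 37823.1 s.
Number of layers: 74.5 / 0.25 → 298 (rounded up).
Z-hop total = 298 × 0.99 = 295.02 s.
Total = 37823.1 + 295.02 = 38118.12 s = 10.59 hours.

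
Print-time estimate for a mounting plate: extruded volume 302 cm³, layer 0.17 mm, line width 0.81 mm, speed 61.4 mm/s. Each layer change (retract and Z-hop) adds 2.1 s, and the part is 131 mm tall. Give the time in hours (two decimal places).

Bead cross-section = 0.17 × 0.81 = 0.1377 mm².
Total extruded path = 302000/0.1377 = 2193173.6 mm.
Extrusion time = 2193173.6 / 61.4 = 35719.4 s.
Layers = ⌈131/0.17⌉ = 771.
Z-hop total = 771 × 2.1 = 1619.1 s.
Altogether 35719.4 + 1619.1 = 37338.5 s, i.e. 10.37 hours.

10.37 hours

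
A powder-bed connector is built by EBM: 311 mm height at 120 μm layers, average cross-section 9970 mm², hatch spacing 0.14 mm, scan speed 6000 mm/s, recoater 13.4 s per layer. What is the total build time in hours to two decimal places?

Layer count = ceil(311 / 0.12) = 2592.
Scan path per layer = 9970 / 0.14, so 71214.3 mm.
Beam time per layer = 71214.3 / 6000, so 11.8691 s.
Per-layer time: 11.8691 + 13.4 → 25.2691 s.
Build time = 2592 × 25.2691 = 65497.5072 s = 18.19 hours.

18.19 hours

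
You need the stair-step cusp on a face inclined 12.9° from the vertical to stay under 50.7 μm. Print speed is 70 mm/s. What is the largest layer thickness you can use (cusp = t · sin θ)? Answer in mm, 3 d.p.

0.227 mm

sin(12.9°) = 0.2233; t_max = 0.0507/0.2233 = 0.227 mm.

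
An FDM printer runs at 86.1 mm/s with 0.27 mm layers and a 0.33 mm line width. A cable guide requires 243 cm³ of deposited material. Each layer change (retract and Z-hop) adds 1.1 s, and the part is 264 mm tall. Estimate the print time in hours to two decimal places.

Bead cross-section = 0.27 × 0.33, so 0.0891 mm².
Toolpath length = 243 cm³ / 0.0891 mm² = 243000 / 0.0891 = 2727272.7 mm.
Extrusion time: 2727272.7 / 86.1 → 31675.6 s.
Layers = ⌈264/0.27⌉ = 978.
Layer-change overhead = 978 × 1.1, so 1075.8 s.
Altogether 31675.6 + 1075.8 = 32751.4 s, i.e. 9.10 hours.

9.10 hours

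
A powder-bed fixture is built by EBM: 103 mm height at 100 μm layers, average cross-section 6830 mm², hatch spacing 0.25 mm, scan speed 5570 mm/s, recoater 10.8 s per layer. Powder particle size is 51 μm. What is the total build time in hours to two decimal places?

4.49 hours

Layer count = ceil(103 / 0.1) = 1030.
Hatch length per layer = 6830 / 0.25 = 27320 mm.
Beam time per layer: 27320 / 5570 → 4.9048 s.
Per-layer time: 4.9048 + 10.8 → 15.7048 s.
Build time = 1030 × 15.7048 = 16175.944 s = 4.49 hours.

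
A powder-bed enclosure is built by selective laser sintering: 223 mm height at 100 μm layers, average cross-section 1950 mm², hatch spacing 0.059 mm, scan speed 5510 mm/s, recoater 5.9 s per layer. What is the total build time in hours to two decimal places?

7.37 hours

Number of layers: 223 / 0.1 → 2230 (rounded up).
Per-layer scan distance = 1950 / 0.059 = 33050.8 mm.
Scan time per layer = 33050.8 / 5510, so 5.9983 s.
Time per layer: 5.9983 + 5.9 → 11.8983 s.
Total: 2230 × 11.8983 s = 26533.209 s → 7.37 hours.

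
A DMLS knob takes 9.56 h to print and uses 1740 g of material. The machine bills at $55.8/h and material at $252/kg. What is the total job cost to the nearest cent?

$971.93

Machine-time cost = 55.8 × 9.56, so $533.448.
Feedstock cost = 252 × 1740/1000, so $438.48.
Job cost: 533.448 + 438.48 = 971.928 ≈ $971.93.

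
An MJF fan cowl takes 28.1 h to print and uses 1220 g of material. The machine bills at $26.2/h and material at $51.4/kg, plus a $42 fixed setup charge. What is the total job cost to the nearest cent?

$840.93

Machine cost = 26.2 × 28.1 = $736.22.
Feedstock cost = 51.4 × 1220/1000, so $62.708.
Adding setup: 736.22 + 62.708 + 42 → 840.928 ≈ $840.93.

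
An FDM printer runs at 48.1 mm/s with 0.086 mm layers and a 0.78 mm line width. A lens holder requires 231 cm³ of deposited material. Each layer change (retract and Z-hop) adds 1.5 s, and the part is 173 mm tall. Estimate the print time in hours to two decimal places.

20.73 hours

Line area = 0.086 × 0.78, so 0.06708 mm².
Toolpath length = 231 cm³ / 0.06708 mm² = 231000 / 0.06708 = 3443649.4 mm.
Print-move time: 3443649.4 / 48.1 → 71593.5 s.
Number of layers: 173 / 0.086 → 2012 (rounded up).
Z-hop total: 2012 × 1.5 → 3018 s.
Total = 71593.5 + 3018 = 74611.5 s = 20.73 hours.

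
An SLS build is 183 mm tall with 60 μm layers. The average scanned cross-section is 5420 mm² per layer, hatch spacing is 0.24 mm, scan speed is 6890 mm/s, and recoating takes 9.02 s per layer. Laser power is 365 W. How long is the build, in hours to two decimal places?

10.42 hours

Layers = ⌈183/0.06⌉ = 3050.
Hatch length per layer: 5420 / 0.24 → 22583.3 mm.
Per-layer scan time = 22583.3 / 6890, so 3.2777 s.
Per-layer time = 3.2777 + 9.02, so 12.2977 s.
3050 layers × 12.2977 s/layer = 37507.985 s, i.e. 10.42 hours.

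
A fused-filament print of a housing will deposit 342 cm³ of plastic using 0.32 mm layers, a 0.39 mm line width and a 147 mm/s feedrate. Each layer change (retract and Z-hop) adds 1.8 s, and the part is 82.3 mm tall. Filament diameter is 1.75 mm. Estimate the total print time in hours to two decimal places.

5.31 hours

Extrusion cross-section = 0.32 × 0.39 = 0.1248 mm².
Total extruded path = 342000/0.1248 = 2740384.6 mm.
Time extruding: 2740384.6 / 147 → 18642.1 s.
Layers = ⌈82.3/0.32⌉ = 258.
Z-hop total: 258 × 1.8 → 464.4 s.
Total = 18642.1 + 464.4 = 19106.5 s = 5.31 hours.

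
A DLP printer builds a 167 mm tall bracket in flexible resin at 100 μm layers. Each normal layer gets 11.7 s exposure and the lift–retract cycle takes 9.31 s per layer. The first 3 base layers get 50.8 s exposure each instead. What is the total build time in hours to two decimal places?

Layer count = ceil(167 / 0.1) = 1670.
Burn-in layers = 3 × (50.8 + 9.31), so 180.33 s.
Normal layers = 1667 × (11.7 + 9.31) = 35023.67 s.
Sum: 180.33 + 35023.67 = 35204 s → 9.78 hours.

9.78 hours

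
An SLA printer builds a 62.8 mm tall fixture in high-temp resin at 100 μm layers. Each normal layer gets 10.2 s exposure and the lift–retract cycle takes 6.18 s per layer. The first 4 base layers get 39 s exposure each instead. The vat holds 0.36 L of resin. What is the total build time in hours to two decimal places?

2.89 hours

Layers = ⌈62.8/0.1⌉ = 628.
Bottom layers = 4 × (39 + 6.18), so 180.72 s.
Regular layers = 624 × (10.2 + 6.18) = 10221.12 s.
Sum: 180.72 + 10221.12 = 10401.84 s → 2.89 hours.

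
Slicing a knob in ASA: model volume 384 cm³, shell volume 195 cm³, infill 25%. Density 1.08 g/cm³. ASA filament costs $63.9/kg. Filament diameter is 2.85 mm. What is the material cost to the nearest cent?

Volume inside the shell = 384 − 195 = 189 cm³.
Infill volume: 0.25 × 189 → 47.25 cm³.
Deposited volume = 195 + 47.25 = 242.25 cm³.
Mass = 242.25 × 1.08, so 261.63 g.
At $63.9/kg: 261.63/1000 × 63.9 = $16.72.

$16.72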